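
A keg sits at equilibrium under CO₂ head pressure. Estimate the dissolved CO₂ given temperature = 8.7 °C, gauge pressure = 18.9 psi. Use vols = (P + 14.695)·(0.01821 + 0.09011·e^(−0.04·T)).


vols = (18.9 + 14.695)·(0.01821 + 0.09011·e^(−0.04·8.7))

2.7493 volumes


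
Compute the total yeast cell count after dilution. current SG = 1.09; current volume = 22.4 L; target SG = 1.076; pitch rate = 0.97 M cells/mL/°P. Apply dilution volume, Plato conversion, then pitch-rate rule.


V_w = V·((SG_c−1)/(SG_t−1)−1);  °P = 259 − 259/SG_t;  cells = rate·(V+V_w)·°P
V_w = 22.4·((1.09−1)/(1.076−1)−1) = 4.1263
V_final = 22.4 + 4.1263 = 26.5263
°P = 259 − 259/1.076 = 18.2937
cells = 0.97·26.5263·18.2937

470.7060 billion cells


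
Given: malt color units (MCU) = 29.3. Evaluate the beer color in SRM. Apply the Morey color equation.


SRM = 1.4922 · MCU^0.6859
SRM = 1.4922 · 29.3^0.6859

15.1339 SRM


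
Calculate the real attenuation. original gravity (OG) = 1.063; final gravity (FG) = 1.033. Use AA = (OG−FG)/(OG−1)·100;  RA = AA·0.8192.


AA = (1.063 − 1.033)/(1.063 − 1)·100 = 47.6190
RA = 47.6190·0.8192

39.0095 %


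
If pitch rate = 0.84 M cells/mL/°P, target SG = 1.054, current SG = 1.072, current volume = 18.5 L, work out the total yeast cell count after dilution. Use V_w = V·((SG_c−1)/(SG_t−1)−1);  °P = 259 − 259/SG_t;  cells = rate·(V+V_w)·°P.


V_w = 18.5·((1.072−1)/(1.054−1)−1) = 6.1667
V_final = 18.5 + 6.1667 = 24.6667
°P = 259 − 259/1.054 = 13.2694
cells = 0.84·24.6667·13.2694

274.9430 billion cells


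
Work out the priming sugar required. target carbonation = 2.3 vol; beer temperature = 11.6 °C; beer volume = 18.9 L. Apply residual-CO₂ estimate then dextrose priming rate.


residual = 14.695·(0.01821 + 0.09011·e^(−0.04·T));  sugar = (target − residual)·4.0·V
residual = 14.695·(0.01821 + 0.09011·e^(−0.04·11.6)) = 1.1002
sugar = (2.3 − 1.1002)·4.0·18.9

90.7061 g


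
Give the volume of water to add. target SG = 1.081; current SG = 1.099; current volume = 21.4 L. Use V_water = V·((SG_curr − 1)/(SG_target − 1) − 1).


V_water = 21.4·((1.099 − 1)/(1.081 − 1) − 1)

4.7556 L


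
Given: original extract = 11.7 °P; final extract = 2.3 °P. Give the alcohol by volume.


SG = 259/(259 − P);  ABV = (OG − FG)·131.25
OG = 259/(259 − 11.7) = 1.0473
FG = 259/(259 − 2.3) = 1.0090
ABV = (1.0473 − 1.0090)·131.25

5.0336 % ABV


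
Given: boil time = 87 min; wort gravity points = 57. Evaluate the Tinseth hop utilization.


U = 1.65·0.000125^(GP/1000) · (1 − e^(−0.04·t))/4.15
bigness = 1.65·0.000125^(57/1000) = 0.9886
boil_factor = (1 − e^(−0.04·87))/4.15 = 0.2335
U = 0.9886 · 0.2335

0.2309


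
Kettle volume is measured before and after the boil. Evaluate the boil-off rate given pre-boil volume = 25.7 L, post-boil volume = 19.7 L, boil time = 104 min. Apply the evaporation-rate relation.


rate = (V_pre − V_post) / (t_min/60)
rate = (25.7 − 19.7) / (104/60)

3.4615 L/hr


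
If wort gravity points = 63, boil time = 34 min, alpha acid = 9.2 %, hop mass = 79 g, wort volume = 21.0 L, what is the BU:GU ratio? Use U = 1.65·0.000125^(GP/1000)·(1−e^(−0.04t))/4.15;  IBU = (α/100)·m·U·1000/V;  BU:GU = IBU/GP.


U = 1.65·0.000125^(63/1000)·(1−e^(−0.04·34))/4.15 = 0.1678
IBU = (9.2/100)·79·0.1678·1000/21.0 = 58.0663
BU:GU = 58.0663/63

0.9217


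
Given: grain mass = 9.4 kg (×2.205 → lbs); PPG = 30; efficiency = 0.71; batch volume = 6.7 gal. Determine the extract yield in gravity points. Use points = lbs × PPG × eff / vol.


lbs = 9.4 × 2.205 = 20.7270
points = 20.7270 × 30 × 0.71 / 6.7

65.8933 points


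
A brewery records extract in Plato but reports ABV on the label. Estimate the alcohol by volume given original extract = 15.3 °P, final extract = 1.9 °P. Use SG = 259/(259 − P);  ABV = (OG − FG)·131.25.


OG = 259/(259 − 15.3) = 1.0628
FG = 259/(259 − 1.9) = 1.0074
ABV = (1.0628 − 1.0074)·131.25

7.2702 % ABV


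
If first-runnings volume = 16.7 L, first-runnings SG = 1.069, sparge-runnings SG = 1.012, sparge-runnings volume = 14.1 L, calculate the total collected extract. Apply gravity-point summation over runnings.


total = Σ (SG_i − 1)·1000·V_i
first = (1.069 − 1)·1000·16.7 = 1152.3000
sparge = (1.012 − 1)·1000·14.1 = 169.2000
total = 1152.3000 + 169.2000

1321.5000 gravity·L


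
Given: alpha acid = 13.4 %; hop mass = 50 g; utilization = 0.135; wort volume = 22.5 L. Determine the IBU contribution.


IBU = (α/100)·mass·U·1000 / V
IBU = (13.4/100)·50·0.135·1000 / 22.5

40.2000 IBU


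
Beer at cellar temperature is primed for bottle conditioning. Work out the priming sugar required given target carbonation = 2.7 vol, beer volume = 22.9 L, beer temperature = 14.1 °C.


residual = 14.695·(0.01821 + 0.09011·e^(−0.04·T));  sugar = (target − residual)·4.0·V
residual = 14.695·(0.01821 + 0.09011·e^(−0.04·14.1)) = 1.0210
sugar = (2.7 − 1.0210)·4.0·22.9

153.8008 g


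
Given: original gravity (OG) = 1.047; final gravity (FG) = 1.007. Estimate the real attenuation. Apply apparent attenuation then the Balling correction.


AA = (OG−FG)/(OG−1)·100;  RA = AA·0.8192
AA = (1.047 − 1.007)/(1.047 − 1)·100 = 85.1064
RA = 85.1064·0.8192

69.7191 %


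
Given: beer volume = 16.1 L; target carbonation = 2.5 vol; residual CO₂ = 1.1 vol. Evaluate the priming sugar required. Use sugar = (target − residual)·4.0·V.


sugar = (2.5 − 1.1)·4.0·16.1

90.1600 g


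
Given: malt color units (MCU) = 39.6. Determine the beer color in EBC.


SRM = 1.4922·MCU^0.6859;  EBC = SRM·1.97
SRM = 1.4922·39.6^0.6859 = 18.6074
EBC = 18.6074·1.97

36.6566 EBC


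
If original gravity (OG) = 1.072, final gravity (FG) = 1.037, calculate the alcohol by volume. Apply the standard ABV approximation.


ABV = (OG − FG) · 131.25
ABV = (1.072 − 1.037) · 131.25

4.5938 % ABV


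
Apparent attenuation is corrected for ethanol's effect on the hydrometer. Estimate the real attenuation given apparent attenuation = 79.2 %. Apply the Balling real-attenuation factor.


RA = AA · 0.8192
RA = 79.2 · 0.8192

64.8806 %


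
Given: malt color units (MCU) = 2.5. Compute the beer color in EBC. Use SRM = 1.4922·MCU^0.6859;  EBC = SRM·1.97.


SRM = 1.4922·2.5^0.6859 = 2.7975
EBC = 2.7975·1.97

5.5111 EBC


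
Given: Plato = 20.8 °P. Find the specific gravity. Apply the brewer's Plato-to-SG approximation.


SG = 259/(259 − P)
SG = 259/(259 − 20.8)

1.0873


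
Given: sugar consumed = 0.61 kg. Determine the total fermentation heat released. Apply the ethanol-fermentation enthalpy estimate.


Q = m_sugar · 590 kJ/kg
Q = 0.61 · 590

359.9000 kJ


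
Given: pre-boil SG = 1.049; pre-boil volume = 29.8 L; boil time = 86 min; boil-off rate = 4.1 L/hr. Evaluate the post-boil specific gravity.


V_post = V_pre − rate·(t/60);  SG_post = 1 + (SG_pre−1)·V_pre/V_post
V_post = 29.8 − 4.1·(86/60) = 23.9233
SG_post = 1 + (1.049 − 1)·29.8/23.9233

1.0610


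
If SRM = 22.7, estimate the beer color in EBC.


EBC = SRM · 1.97
EBC = 22.7 · 1.97

44.7190 EBC


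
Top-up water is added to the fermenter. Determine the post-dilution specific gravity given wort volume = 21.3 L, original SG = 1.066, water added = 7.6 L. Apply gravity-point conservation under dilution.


SG_new = 1 + (SG_old − 1)·V_old/(V_old + V_water)
pts = (1.066 − 1)·1000·21.3/(21.3 + 7.6) = 48.6436
SG_new = 1 + 48.6436/1000

1.0486


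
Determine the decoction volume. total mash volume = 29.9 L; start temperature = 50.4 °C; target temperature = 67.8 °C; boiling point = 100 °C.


V_dec = V_total·(T_target − T_start)/(T_boil − T_start)
V_dec = 29.9·(67.8 − 50.4)/(100 − 50.4)

10.4891 L


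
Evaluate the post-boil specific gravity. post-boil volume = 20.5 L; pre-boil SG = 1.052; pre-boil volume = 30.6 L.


SG_post = 1 + (SG_pre − 1)·V_pre/V_post
pts_pre = (1.052 − 1)·1000 = 52.0000
pts_post = 52.0000·30.6/20.5 = 77.6195
SG_post = 1 + 77.6195/1000

1.0776


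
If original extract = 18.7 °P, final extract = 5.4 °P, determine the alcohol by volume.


SG = 259/(259 − P);  ABV = (OG − FG)·131.25
OG = 259/(259 − 18.7) = 1.0778
FG = 259/(259 − 5.4) = 1.0213
ABV = (1.0778 − 1.0213)·131.25

7.4190 % ABV


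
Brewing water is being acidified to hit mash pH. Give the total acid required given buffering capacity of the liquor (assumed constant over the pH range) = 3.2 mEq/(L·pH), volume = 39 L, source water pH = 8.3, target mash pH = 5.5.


acid = buffering capacity · (pH_source − pH_target) · V
acid = 3.2 · (8.3 − 5.5) · 39

349.4400 mEq


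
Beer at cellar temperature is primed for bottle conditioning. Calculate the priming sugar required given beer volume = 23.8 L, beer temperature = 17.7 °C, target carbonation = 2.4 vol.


residual = 14.695·(0.01821 + 0.09011·e^(−0.04·T));  sugar = (target − residual)·4.0·V
residual = 14.695·(0.01821 + 0.09011·e^(−0.04·17.7)) = 0.9199
sugar = (2.4 − 0.9199)·4.0·23.8

140.9038 g


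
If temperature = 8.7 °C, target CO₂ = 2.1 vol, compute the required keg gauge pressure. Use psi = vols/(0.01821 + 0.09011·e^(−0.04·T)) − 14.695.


psi = 2.1/(0.01821 + 0.09011·e^(−0.04·8.7)) − 14.695

10.9659 psi


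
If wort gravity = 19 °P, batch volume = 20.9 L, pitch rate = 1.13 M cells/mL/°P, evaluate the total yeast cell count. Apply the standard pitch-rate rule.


cells (billions) = rate · V_L · °P
cells = 1.13 · 20.9 · 19

448.7230 billion cells


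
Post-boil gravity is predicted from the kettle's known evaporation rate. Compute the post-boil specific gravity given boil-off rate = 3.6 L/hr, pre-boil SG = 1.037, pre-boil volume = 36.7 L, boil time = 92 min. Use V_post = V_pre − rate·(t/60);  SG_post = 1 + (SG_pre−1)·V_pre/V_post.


V_post = 36.7 − 3.6·(92/60) = 31.1800
SG_post = 1 + (1.037 − 1)·36.7/31.1800

1.0436


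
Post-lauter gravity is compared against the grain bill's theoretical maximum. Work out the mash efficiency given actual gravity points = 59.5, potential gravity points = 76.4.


efficiency = actual / potential × 100
efficiency = 59.5 / 76.4 × 100

77.8796 %


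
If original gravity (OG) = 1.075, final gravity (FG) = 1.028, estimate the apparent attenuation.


AA = (OG − FG)/(OG − 1) · 100
AA = (1.075 − 1.028)/(1.075 − 1) · 100

62.6667 %


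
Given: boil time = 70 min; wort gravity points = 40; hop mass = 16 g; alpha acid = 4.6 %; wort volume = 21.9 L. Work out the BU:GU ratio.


U = 1.65·0.000125^(GP/1000)·(1−e^(−0.04t))/4.15;  IBU = (α/100)·m·U·1000/V;  BU:GU = IBU/GP
U = 1.65·0.000125^(40/1000)·(1−e^(−0.04·70))/4.15 = 0.2607
IBU = (4.6/100)·16·0.2607·1000/21.9 = 8.7599
BU:GU = 8.7599/40

0.2190


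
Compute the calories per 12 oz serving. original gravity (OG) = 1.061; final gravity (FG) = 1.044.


ABW = (OG−FG)·131.25·0.79/FG;  °P = 259 − 259/SG (for OG→OE and FG→AE);  RE = 0.1808·OE + 0.8192·AE;  Cal = (6.9·ABW + 4·(RE−0.1))·FG·3.55
ABW = (1.061 − 1.044)·131.25·0.79/1.044 = 1.6884
OE = 259 − 259/1.061 = 14.8907 °P
AE = 259 − 259/1.044 = 10.9157 °P
RE = 0.1808·14.8907 + 0.8192·10.9157 = 11.6344 °P
Cal = (6.9·1.6884 + 4·(11.6344−0.1))·1.044·3.55

214.1719 kcal


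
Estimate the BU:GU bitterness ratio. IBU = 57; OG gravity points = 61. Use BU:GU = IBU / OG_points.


BU:GU = 57 / 61

0.9344


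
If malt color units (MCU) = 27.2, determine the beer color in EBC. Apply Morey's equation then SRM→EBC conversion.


SRM = 1.4922·MCU^0.6859;  EBC = SRM·1.97
SRM = 1.4922·27.2^0.6859 = 14.3813
EBC = 14.3813·1.97

28.3311 EBC


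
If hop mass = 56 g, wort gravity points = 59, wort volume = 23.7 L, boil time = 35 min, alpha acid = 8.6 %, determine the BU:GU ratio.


U = 1.65·0.000125^(GP/1000)·(1−e^(−0.04t))/4.15;  IBU = (α/100)·m·U·1000/V;  BU:GU = IBU/GP
U = 1.65·0.000125^(59/1000)·(1−e^(−0.04·35))/4.15 = 0.1763
IBU = (8.6/100)·56·0.1763·1000/23.7 = 35.8195
BU:GU = 35.8195/59

0.6071


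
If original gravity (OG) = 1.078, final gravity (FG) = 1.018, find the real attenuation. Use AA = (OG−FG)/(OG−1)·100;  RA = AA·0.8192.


AA = (1.078 − 1.018)/(1.078 − 1)·100 = 76.9231
RA = 76.9231·0.8192

63.0154 %


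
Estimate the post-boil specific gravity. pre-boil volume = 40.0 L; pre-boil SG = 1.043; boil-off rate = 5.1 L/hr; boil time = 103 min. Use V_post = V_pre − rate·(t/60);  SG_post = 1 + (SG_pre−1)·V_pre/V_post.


V_post = 40.0 − 5.1·(103/60) = 31.2450
SG_post = 1 + (1.043 − 1)·40.0/31.2450

1.0550


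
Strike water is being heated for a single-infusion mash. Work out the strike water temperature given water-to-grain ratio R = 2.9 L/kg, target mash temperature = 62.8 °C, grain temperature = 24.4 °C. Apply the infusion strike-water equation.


T_strike = (0.41/R)·(T_mash − T_grain) + T_mash
T_strike = (0.41/2.9)·(62.8 − 24.4) + 62.8

68.2290 °C


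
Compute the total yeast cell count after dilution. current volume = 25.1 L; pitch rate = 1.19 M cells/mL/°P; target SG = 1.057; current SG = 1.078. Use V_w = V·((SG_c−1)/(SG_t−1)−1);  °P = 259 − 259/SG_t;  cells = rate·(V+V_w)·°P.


V_w = 25.1·((1.078−1)/(1.057−1)−1) = 9.2474
V_final = 25.1 + 9.2474 = 34.3474
°P = 259 − 259/1.057 = 13.9669
cells = 1.19·34.3474·13.9669

570.8737 billion cells


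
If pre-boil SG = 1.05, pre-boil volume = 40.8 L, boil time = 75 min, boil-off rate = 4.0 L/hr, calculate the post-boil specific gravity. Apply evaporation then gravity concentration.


V_post = V_pre − rate·(t/60);  SG_post = 1 + (SG_pre−1)·V_pre/V_post
V_post = 40.8 − 4.0·(75/60) = 35.8000
SG_post = 1 + (1.05 − 1)·40.8/35.8000

1.0570


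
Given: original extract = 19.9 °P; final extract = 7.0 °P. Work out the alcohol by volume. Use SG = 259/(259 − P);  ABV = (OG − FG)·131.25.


OG = 259/(259 − 19.9) = 1.0832
FG = 259/(259 − 7.0) = 1.0278
ABV = (1.0832 − 1.0278)·131.25

7.2779 % ABV


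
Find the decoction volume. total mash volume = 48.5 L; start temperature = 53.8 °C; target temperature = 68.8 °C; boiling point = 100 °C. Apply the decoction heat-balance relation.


V_dec = V_total·(T_target − T_start)/(T_boil − T_start)
V_dec = 48.5·(68.8 − 53.8)/(100 − 53.8)

15.7468 L


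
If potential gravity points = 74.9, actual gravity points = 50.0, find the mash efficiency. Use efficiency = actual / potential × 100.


efficiency = 50.0 / 74.9 × 100

66.7557 %


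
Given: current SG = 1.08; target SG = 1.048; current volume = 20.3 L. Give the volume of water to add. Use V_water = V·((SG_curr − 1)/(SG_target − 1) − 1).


V_water = 20.3·((1.08 − 1)/(1.048 − 1) − 1)

13.5333 L


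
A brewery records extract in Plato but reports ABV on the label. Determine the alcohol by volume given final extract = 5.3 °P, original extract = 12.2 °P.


SG = 259/(259 − P);  ABV = (OG − FG)·131.25
OG = 259/(259 − 12.2) = 1.0494
FG = 259/(259 − 5.3) = 1.0209
ABV = (1.0494 − 1.0209)·131.25

3.7461 % ABV


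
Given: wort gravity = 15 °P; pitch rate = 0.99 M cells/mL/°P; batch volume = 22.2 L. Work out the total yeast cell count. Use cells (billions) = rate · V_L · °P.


cells = 0.99 · 22.2 · 15

329.6700 billion cells


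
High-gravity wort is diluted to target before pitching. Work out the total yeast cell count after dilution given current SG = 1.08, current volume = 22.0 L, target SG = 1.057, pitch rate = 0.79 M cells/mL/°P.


V_w = V·((SG_c−1)/(SG_t−1)−1);  °P = 259 − 259/SG_t;  cells = rate·(V+V_w)·°P
V_w = 22.0·((1.08−1)/(1.057−1)−1) = 8.8772
V_final = 22.0 + 8.8772 = 30.8772
°P = 259 − 259/1.057 = 13.9669
cells = 0.79·30.8772·13.9669

340.6940 billion cells


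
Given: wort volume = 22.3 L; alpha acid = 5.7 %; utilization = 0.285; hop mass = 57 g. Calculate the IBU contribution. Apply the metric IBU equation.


IBU = (α/100)·mass·U·1000 / V
IBU = (5.7/100)·57·0.285·1000 / 22.3

41.5231 IBU


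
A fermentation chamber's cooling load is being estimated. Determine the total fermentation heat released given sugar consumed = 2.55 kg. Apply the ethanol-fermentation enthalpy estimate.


Q = m_sugar · 590 kJ/kg
Q = 2.55 · 590

1504.5000 kJ


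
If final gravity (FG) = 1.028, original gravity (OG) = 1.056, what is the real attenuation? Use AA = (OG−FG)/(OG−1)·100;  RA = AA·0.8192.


AA = (1.056 − 1.028)/(1.056 − 1)·100 = 50.0000
RA = 50.0000·0.8192

40.9600 %


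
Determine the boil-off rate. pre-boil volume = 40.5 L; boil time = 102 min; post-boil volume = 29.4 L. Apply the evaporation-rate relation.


rate = (V_pre − V_post) / (t_min/60)
rate = (40.5 − 29.4) / (102/60)

6.5294 L/hr


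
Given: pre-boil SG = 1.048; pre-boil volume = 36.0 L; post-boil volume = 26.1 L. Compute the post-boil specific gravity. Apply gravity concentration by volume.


SG_post = 1 + (SG_pre − 1)·V_pre/V_post
pts_pre = (1.048 − 1)·1000 = 48.0000
pts_post = 48.0000·36.0/26.1 = 66.2069
SG_post = 1 + 66.2069/1000

1.0662


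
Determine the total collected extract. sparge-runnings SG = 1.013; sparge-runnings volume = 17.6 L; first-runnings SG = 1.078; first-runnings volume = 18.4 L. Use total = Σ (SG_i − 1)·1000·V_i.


first = (1.078 − 1)·1000·18.4 = 1435.2000
sparge = (1.013 − 1)·1000·17.6 = 228.8000
total = 1435.2000 + 228.8000

1664.0000 gravity·L


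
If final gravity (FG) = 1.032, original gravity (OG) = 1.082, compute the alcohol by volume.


ABV = (OG − FG) · 131.25
ABV = (1.082 − 1.032) · 131.25

6.5625 % ABV


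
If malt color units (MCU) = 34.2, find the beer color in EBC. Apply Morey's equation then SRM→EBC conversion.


SRM = 1.4922·MCU^0.6859;  EBC = SRM·1.97
SRM = 1.4922·34.2^0.6859 = 16.8273
EBC = 16.8273·1.97

33.1499 EBC


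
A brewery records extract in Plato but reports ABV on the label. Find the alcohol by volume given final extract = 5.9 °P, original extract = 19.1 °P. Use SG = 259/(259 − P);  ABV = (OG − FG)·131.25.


OG = 259/(259 − 19.1) = 1.0796
FG = 259/(259 − 5.9) = 1.0233
ABV = (1.0796 − 1.0233)·131.25

7.3901 % ABV


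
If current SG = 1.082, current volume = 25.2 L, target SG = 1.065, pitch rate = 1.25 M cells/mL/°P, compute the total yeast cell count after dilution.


V_w = V·((SG_c−1)/(SG_t−1)−1);  °P = 259 − 259/SG_t;  cells = rate·(V+V_w)·°P
V_w = 25.2·((1.082−1)/(1.065−1)−1) = 6.5908
V_final = 25.2 + 6.5908 = 31.7908
°P = 259 − 259/1.065 = 15.8075
cells = 1.25·31.7908·15.8075

628.1662 billion cells


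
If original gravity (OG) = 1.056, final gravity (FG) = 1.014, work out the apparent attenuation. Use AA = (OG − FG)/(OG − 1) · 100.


AA = (1.056 − 1.014)/(1.056 − 1) · 100

75.0000 %


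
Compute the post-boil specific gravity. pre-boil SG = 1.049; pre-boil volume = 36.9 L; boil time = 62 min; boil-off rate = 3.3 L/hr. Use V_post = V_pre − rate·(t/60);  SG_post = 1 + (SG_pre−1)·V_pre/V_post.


V_post = 36.9 − 3.3·(62/60) = 33.4900
SG_post = 1 + (1.049 − 1)·36.9/33.4900

1.0540


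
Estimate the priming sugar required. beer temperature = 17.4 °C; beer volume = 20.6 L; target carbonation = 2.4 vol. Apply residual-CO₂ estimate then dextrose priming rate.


residual = 14.695·(0.01821 + 0.09011·e^(−0.04·T));  sugar = (target − residual)·4.0·V
residual = 14.695·(0.01821 + 0.09011·e^(−0.04·17.4)) = 0.9278
sugar = (2.4 − 0.9278)·4.0·20.6

121.3099 g


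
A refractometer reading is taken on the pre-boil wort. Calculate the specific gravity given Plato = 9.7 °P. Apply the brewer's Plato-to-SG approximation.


SG = 259/(259 − P)
SG = 259/(259 − 9.7)

1.0389


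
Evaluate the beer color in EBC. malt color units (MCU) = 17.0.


SRM = 1.4922·MCU^0.6859;  EBC = SRM·1.97
SRM = 1.4922·17.0^0.6859 = 10.4182
EBC = 10.4182·1.97

20.5238 EBC


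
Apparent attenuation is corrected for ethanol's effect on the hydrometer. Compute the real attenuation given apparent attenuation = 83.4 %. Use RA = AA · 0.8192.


RA = 83.4 · 0.8192

68.3213 %


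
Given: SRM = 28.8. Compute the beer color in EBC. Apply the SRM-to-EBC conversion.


EBC = SRM · 1.97
EBC = 28.8 · 1.97

56.7360 EBC


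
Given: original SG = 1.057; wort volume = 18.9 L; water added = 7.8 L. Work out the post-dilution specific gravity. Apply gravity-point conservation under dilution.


SG_new = 1 + (SG_old − 1)·V_old/(V_old + V_water)
pts = (1.057 − 1)·1000·18.9/(18.9 + 7.8) = 40.3483
SG_new = 1 + 40.3483/1000

1.0403


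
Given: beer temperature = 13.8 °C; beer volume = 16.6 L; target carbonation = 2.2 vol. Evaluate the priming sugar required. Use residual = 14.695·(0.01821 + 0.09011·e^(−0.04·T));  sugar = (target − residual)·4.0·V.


residual = 14.695·(0.01821 + 0.09011·e^(−0.04·13.8)) = 1.0300
sugar = (2.2 − 1.0300)·4.0·16.6

77.6849 g


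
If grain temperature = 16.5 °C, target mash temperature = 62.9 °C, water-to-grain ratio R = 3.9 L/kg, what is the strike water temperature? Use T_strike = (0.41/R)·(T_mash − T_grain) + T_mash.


T_strike = (0.41/3.9)·(62.9 − 16.5) + 62.9

67.7779 °C


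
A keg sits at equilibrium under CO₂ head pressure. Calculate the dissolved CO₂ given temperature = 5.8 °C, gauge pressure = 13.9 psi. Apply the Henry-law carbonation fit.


vols = (P + 14.695)·(0.01821 + 0.09011·e^(−0.04·T))
vols = (13.9 + 14.695)·(0.01821 + 0.09011·e^(−0.04·5.8))

2.5639 volumes


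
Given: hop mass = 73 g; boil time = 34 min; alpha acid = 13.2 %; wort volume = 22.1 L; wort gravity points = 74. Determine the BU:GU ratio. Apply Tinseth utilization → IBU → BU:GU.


U = 1.65·0.000125^(GP/1000)·(1−e^(−0.04t))/4.15;  IBU = (α/100)·m·U·1000/V;  BU:GU = IBU/GP
U = 1.65·0.000125^(74/1000)·(1−e^(−0.04·34))/4.15 = 0.1520
IBU = (13.2/100)·73·0.1520·1000/22.1 = 66.2672
BU:GU = 66.2672/74

0.8955


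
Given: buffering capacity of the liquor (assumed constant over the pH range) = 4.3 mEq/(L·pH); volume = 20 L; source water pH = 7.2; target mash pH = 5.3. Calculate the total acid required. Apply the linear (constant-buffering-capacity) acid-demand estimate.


acid = buffering capacity · (pH_source − pH_target) · V
acid = 4.3 · (7.2 − 5.3) · 20

163.4000 mEq


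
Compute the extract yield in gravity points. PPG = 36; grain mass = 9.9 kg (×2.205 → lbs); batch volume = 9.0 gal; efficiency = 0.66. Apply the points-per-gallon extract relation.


points = lbs × PPG × eff / vol
lbs = 9.9 × 2.205 = 21.8295
points = 21.8295 × 36 × 0.66 / 9.0

57.6299 points


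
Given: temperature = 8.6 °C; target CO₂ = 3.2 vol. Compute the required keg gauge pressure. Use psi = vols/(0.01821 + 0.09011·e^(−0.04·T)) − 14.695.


psi = 3.2/(0.01821 + 0.09011·e^(−0.04·8.6)) − 14.695

24.2859 psi


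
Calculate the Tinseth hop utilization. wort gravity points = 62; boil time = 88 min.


U = 1.65·0.000125^(GP/1000) · (1 − e^(−0.04·t))/4.15
bigness = 1.65·0.000125^(62/1000) = 0.9451
boil_factor = (1 − e^(−0.04·88))/4.15 = 0.2338
U = 0.9451 · 0.2338

0.2210


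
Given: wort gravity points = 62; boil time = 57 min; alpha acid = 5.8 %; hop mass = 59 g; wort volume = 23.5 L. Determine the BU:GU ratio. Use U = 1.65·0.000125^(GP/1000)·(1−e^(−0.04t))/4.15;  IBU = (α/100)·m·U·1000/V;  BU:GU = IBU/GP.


U = 1.65·0.000125^(62/1000)·(1−e^(−0.04·57))/4.15 = 0.2044
IBU = (5.8/100)·59·0.2044·1000/23.5 = 29.7711
BU:GU = 29.7711/62

0.4802


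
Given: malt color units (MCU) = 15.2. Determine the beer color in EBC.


SRM = 1.4922·MCU^0.6859;  EBC = SRM·1.97
SRM = 1.4922·15.2^0.6859 = 9.6484
EBC = 9.6484·1.97

19.0073 EBC


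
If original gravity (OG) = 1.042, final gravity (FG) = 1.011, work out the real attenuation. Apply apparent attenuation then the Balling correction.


AA = (OG−FG)/(OG−1)·100;  RA = AA·0.8192
AA = (1.042 − 1.011)/(1.042 − 1)·100 = 73.8095
RA = 73.8095·0.8192

60.4648 %


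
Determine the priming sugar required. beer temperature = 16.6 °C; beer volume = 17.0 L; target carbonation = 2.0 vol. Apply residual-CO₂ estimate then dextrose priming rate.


residual = 14.695·(0.01821 + 0.09011·e^(−0.04·T));  sugar = (target − residual)·4.0·V
residual = 14.695·(0.01821 + 0.09011·e^(−0.04·16.6)) = 0.9493
sugar = (2.0 − 0.9493)·4.0·17.0

71.4503 g


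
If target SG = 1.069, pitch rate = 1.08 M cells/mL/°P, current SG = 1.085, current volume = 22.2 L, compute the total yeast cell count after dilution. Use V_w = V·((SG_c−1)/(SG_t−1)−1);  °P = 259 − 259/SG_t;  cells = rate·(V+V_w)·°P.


V_w = 22.2·((1.085−1)/(1.069−1)−1) = 5.1478
V_final = 22.2 + 5.1478 = 27.3478
°P = 259 − 259/1.069 = 16.7175
cells = 1.08·27.3478·16.7175

493.7621 billion cells


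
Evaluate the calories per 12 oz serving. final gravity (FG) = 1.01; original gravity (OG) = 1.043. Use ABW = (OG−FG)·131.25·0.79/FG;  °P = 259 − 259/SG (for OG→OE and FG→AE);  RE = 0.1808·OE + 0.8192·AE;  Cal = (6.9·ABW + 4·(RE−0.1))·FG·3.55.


ABW = (1.043 − 1.01)·131.25·0.79/1.01 = 3.3878
OE = 259 − 259/1.043 = 10.6779 °P
AE = 259 − 259/1.01 = 2.5644 °P
RE = 0.1808·10.6779 + 0.8192·2.5644 = 4.0313 °P
Cal = (6.9·3.3878 + 4·(4.0313−0.1))·1.01·3.55

140.1966 kcal


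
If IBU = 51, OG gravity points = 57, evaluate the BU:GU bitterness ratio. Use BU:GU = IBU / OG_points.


BU:GU = 51 / 57

0.8947


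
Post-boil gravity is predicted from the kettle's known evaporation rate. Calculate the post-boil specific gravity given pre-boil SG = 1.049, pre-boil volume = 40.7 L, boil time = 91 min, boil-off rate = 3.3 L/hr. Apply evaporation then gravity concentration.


V_post = V_pre − rate·(t/60);  SG_post = 1 + (SG_pre−1)·V_pre/V_post
V_post = 40.7 − 3.3·(91/60) = 35.6950
SG_post = 1 + (1.049 − 1)·40.7/35.6950

1.0559


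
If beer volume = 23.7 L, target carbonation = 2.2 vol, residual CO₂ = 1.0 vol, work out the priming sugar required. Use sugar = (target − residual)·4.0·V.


sugar = (2.2 − 1.0)·4.0·23.7

113.7600 g


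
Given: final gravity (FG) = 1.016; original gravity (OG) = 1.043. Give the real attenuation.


AA = (OG−FG)/(OG−1)·100;  RA = AA·0.8192
AA = (1.043 − 1.016)/(1.043 − 1)·100 = 62.7907
RA = 62.7907·0.8192

51.4381 %


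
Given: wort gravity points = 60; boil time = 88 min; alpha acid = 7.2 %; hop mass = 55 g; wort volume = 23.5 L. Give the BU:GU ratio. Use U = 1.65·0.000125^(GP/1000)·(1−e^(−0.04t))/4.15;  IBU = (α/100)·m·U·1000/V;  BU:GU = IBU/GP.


U = 1.65·0.000125^(60/1000)·(1−e^(−0.04·88))/4.15 = 0.2250
IBU = (7.2/100)·55·0.2250·1000/23.5 = 37.9165
BU:GU = 37.9165/60

0.6319


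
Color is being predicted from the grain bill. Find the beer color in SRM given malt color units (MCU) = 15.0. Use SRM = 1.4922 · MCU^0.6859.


SRM = 1.4922 · 15.0^0.6859

9.5611 SRM


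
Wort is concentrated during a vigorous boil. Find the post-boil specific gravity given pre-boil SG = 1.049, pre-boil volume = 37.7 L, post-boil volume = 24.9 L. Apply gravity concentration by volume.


SG_post = 1 + (SG_pre − 1)·V_pre/V_post
pts_pre = (1.049 − 1)·1000 = 49.0000
pts_post = 49.0000·37.7/24.9 = 74.1888
SG_post = 1 + 74.1888/1000

1.0742


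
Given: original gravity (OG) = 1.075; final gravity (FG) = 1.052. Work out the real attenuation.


AA = (OG−FG)/(OG−1)·100;  RA = AA·0.8192
AA = (1.075 − 1.052)/(1.075 − 1)·100 = 30.6667
RA = 30.6667·0.8192

25.1221 %


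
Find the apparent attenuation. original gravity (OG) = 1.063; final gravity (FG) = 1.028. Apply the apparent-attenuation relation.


AA = (OG − FG)/(OG − 1) · 100
AA = (1.063 − 1.028)/(1.063 − 1) · 100

55.5556 %


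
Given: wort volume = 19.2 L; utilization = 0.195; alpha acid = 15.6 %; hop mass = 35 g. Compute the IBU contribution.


IBU = (α/100)·mass·U·1000 / V
IBU = (15.6/100)·35·0.195·1000 / 19.2

55.4531 IBU


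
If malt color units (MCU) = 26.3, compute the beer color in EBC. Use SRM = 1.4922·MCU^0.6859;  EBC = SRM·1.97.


SRM = 1.4922·26.3^0.6859 = 14.0532
EBC = 14.0532·1.97

27.6848 EBC


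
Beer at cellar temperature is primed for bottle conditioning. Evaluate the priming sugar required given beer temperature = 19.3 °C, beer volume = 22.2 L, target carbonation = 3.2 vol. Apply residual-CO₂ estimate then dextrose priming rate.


residual = 14.695·(0.01821 + 0.09011·e^(−0.04·T));  sugar = (target − residual)·4.0·V
residual = 14.695·(0.01821 + 0.09011·e^(−0.04·19.3)) = 0.8795
sugar = (3.2 − 0.8795)·4.0·22.2

206.0624 g


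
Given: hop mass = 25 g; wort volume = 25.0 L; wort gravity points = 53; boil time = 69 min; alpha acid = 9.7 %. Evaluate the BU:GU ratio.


U = 1.65·0.000125^(GP/1000)·(1−e^(−0.04t))/4.15;  IBU = (α/100)·m·U·1000/V;  BU:GU = IBU/GP
U = 1.65·0.000125^(53/1000)·(1−e^(−0.04·69))/4.15 = 0.2313
IBU = (9.7/100)·25·0.2313·1000/25.0 = 22.4361
BU:GU = 22.4361/53

0.4233


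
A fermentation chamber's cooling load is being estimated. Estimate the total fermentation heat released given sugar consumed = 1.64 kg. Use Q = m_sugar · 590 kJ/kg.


Q = 1.64 · 590

967.6000 kJ


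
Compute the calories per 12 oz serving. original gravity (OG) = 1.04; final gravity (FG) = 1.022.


ABW = (OG−FG)·131.25·0.79/FG;  °P = 259 − 259/SG (for OG→OE and FG→AE);  RE = 0.1808·OE + 0.8192·AE;  Cal = (6.9·ABW + 4·(RE−0.1))·FG·3.55
ABW = (1.04 − 1.022)·131.25·0.79/1.022 = 1.8262
OE = 259 − 259/1.04 = 9.9615 °P
AE = 259 − 259/1.022 = 5.5753 °P
RE = 0.1808·9.9615 + 0.8192·5.5753 = 6.3684 °P
Cal = (6.9·1.8262 + 4·(6.3684−0.1))·1.022·3.55

136.6859 kcal


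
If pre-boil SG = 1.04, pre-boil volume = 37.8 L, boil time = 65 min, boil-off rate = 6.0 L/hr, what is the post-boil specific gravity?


V_post = V_pre − rate·(t/60);  SG_post = 1 + (SG_pre−1)·V_pre/V_post
V_post = 37.8 − 6.0·(65/60) = 31.3000
SG_post = 1 + (1.04 − 1)·37.8/31.3000

1.0483


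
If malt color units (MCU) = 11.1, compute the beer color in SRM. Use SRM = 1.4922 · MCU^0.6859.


SRM = 1.4922 · 11.1^0.6859

7.7770 SRM


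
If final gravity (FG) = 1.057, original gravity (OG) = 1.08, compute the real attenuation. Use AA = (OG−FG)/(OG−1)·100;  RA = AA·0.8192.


AA = (1.08 − 1.057)/(1.08 − 1)·100 = 28.7500
RA = 28.7500·0.8192

23.5520 %


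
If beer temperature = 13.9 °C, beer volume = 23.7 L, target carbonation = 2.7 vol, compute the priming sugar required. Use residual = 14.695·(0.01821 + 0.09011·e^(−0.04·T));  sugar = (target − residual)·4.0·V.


residual = 14.695·(0.01821 + 0.09011·e^(−0.04·13.9)) = 1.0270
sugar = (2.7 − 1.0270)·4.0·23.7

158.6001 g


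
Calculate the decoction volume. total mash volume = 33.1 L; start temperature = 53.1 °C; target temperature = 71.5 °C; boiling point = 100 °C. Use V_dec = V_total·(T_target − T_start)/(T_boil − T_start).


V_dec = 33.1·(71.5 − 53.1)/(100 − 53.1)

12.9859 L


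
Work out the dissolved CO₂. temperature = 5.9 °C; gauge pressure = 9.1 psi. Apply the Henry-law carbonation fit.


vols = (P + 14.695)·(0.01821 + 0.09011·e^(−0.04·T))
vols = (9.1 + 14.695)·(0.01821 + 0.09011·e^(−0.04·5.9))

2.1267 volumes


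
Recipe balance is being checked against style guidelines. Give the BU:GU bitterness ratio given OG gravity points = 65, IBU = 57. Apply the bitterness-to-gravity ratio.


BU:GU = IBU / OG_points
BU:GU = 57 / 65

0.8769


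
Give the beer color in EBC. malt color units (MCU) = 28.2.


SRM = 1.4922·MCU^0.6859;  EBC = SRM·1.97
SRM = 1.4922·28.2^0.6859 = 14.7419
EBC = 14.7419·1.97

29.0415 EBC


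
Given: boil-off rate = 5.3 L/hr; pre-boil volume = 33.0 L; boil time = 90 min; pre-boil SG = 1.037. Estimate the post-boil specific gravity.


V_post = V_pre − rate·(t/60);  SG_post = 1 + (SG_pre−1)·V_pre/V_post
V_post = 33.0 − 5.3·(90/60) = 25.0500
SG_post = 1 + (1.037 − 1)·33.0/25.0500

1.0487


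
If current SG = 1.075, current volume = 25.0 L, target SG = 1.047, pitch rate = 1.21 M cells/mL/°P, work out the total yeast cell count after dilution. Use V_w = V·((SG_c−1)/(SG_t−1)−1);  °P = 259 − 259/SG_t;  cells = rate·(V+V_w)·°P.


V_w = 25.0·((1.075−1)/(1.047−1)−1) = 14.8936
V_final = 25.0 + 14.8936 = 39.8936
°P = 259 − 259/1.047 = 11.6266
cells = 1.21·39.8936·11.6266

561.2285 billion cells


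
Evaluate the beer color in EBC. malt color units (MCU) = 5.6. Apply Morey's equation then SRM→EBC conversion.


SRM = 1.4922·MCU^0.6859;  EBC = SRM·1.97
SRM = 1.4922·5.6^0.6859 = 4.8642
EBC = 4.8642·1.97

9.5824 EBC


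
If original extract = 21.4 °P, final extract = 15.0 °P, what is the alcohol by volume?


SG = 259/(259 − P);  ABV = (OG − FG)·131.25
OG = 259/(259 − 21.4) = 1.0901
FG = 259/(259 − 15.0) = 1.0615
ABV = (1.0901 − 1.0615)·131.25

3.7527 % ABV


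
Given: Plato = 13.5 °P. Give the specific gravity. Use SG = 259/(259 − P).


SG = 259/(259 − 13.5)

1.0550


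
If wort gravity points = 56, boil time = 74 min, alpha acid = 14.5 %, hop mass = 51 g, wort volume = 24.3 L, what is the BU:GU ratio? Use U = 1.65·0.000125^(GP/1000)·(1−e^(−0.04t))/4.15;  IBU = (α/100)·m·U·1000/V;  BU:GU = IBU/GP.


U = 1.65·0.000125^(56/1000)·(1−e^(−0.04·74))/4.15 = 0.2279
IBU = (14.5/100)·51·0.2279·1000/24.3 = 69.3563
BU:GU = 69.3563/56

1.2385


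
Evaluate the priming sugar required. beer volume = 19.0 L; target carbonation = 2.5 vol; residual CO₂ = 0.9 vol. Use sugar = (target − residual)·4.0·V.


sugar = (2.5 − 0.9)·4.0·19.0

121.6000 g


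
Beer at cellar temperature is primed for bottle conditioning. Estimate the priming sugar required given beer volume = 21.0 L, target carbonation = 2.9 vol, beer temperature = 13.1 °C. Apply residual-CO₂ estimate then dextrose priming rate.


residual = 14.695·(0.01821 + 0.09011·e^(−0.04·T));  sugar = (target − residual)·4.0·V
residual = 14.695·(0.01821 + 0.09011·e^(−0.04·13.1)) = 1.0517
sugar = (2.9 − 1.0517)·4.0·21.0

155.2574 g


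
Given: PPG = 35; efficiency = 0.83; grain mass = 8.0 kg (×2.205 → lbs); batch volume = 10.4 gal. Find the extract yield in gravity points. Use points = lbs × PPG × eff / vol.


lbs = 8.0 × 2.205 = 17.6400
points = 17.6400 × 35 × 0.83 / 10.4

49.2733 points


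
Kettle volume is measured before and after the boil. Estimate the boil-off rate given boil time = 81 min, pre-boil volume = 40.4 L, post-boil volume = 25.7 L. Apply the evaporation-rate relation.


rate = (V_pre − V_post) / (t_min/60)
rate = (40.4 − 25.7) / (81/60)

10.8889 L/hr


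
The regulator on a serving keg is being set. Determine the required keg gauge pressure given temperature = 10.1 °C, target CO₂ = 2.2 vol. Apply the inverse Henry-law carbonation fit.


psi = vols/(0.01821 + 0.09011·e^(−0.04·T)) − 14.695
psi = 2.2/(0.01821 + 0.09011·e^(−0.04·10.1)) − 14.695

13.3765 psi


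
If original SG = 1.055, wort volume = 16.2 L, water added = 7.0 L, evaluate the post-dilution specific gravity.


SG_new = 1 + (SG_old − 1)·V_old/(V_old + V_water)
pts = (1.055 − 1)·1000·16.2/(16.2 + 7.0) = 38.4052
SG_new = 1 + 38.4052/1000

1.0384


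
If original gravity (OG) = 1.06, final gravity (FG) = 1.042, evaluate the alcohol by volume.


ABV = (OG − FG) · 131.25
ABV = (1.06 − 1.042) · 131.25

2.3625 % ABV


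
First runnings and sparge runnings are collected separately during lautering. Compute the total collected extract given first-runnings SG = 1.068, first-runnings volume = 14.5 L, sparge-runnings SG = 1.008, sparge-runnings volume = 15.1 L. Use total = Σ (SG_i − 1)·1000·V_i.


first = (1.068 − 1)·1000·14.5 = 986.0000
sparge = (1.008 − 1)·1000·15.1 = 120.8000
total = 986.0000 + 120.8000

1106.8000 gravity·L


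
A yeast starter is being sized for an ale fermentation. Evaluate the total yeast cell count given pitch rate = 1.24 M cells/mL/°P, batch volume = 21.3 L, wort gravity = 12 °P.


cells (billions) = rate · V_L · °P
cells = 1.24 · 21.3 · 12

316.9440 billion cells


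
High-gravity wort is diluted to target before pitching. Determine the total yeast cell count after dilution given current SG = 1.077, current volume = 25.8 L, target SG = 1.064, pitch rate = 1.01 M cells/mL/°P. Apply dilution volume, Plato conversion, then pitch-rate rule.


V_w = V·((SG_c−1)/(SG_t−1)−1);  °P = 259 − 259/SG_t;  cells = rate·(V+V_w)·°P
V_w = 25.8·((1.077−1)/(1.064−1)−1) = 5.2406
V_final = 25.8 + 5.2406 = 31.0406
°P = 259 − 259/1.064 = 15.5789
cells = 1.01·31.0406·15.5789

488.4161 billion cells


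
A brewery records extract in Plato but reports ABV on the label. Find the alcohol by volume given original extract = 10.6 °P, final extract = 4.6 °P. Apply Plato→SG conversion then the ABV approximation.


SG = 259/(259 − P);  ABV = (OG − FG)·131.25
OG = 259/(259 − 10.6) = 1.0427
FG = 259/(259 − 4.6) = 1.0181
ABV = (1.0427 − 1.0181)·131.25

3.2276 % ABV


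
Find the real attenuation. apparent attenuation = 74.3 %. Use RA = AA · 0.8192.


RA = 74.3 · 0.8192

60.8666 %


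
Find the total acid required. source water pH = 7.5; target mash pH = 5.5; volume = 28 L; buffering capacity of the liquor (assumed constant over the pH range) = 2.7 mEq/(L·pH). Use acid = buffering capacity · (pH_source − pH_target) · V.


acid = 2.7 · (7.5 − 5.5) · 28

151.2000 mEq


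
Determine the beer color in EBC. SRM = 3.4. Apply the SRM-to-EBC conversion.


EBC = SRM · 1.97
EBC = 3.4 · 1.97

6.6980 EBC


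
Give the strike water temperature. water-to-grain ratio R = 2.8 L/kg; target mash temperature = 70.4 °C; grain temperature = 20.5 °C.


T_strike = (0.41/R)·(T_mash − T_grain) + T_mash
T_strike = (0.41/2.8)·(70.4 − 20.5) + 70.4

77.7068 °C


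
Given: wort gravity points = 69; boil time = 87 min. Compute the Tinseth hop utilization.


U = 1.65·0.000125^(GP/1000) · (1 − e^(−0.04·t))/4.15
bigness = 1.65·0.000125^(69/1000) = 0.8875
boil_factor = (1 − e^(−0.04·87))/4.15 = 0.2335
U = 0.8875 · 0.2335

0.2073


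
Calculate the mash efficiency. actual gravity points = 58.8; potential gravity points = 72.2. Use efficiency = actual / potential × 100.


efficiency = 58.8 / 72.2 × 100

81.4404 %


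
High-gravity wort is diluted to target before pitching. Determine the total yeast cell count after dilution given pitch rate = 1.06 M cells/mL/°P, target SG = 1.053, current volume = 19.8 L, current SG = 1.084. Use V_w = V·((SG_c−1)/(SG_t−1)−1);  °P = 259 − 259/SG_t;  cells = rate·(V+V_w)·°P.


V_w = 19.8·((1.084−1)/(1.053−1)−1) = 11.5811
V_final = 19.8 + 11.5811 = 31.3811
°P = 259 − 259/1.053 = 13.0361
cells = 1.06·31.3811·13.0361

433.6324 billion cells


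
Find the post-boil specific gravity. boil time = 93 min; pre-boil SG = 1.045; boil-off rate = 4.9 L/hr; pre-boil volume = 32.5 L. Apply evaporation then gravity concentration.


V_post = V_pre − rate·(t/60);  SG_post = 1 + (SG_pre−1)·V_pre/V_post
V_post = 32.5 − 4.9·(93/60) = 24.9050
SG_post = 1 + (1.045 − 1)·32.5/24.9050

1.0587


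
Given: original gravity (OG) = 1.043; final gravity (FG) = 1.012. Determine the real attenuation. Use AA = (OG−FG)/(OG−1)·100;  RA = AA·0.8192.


AA = (1.043 − 1.012)/(1.043 − 1)·100 = 72.0930
RA = 72.0930·0.8192

59.0586 %
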